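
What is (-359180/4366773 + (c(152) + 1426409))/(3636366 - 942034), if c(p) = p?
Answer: 6229467698473/11765536230636 ≈ 0.52947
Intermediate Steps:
(-359180/4366773 + (c(152) + 1426409))/(3636366 - 942034) = (-359180/4366773 + (152 + 1426409))/(3636366 - 942034) = (-359180*1/4366773 + 1426561)/2694332 = (-359180/4366773 + 1426561)*(1/2694332) = (6229467698473/4366773)*(1/2694332) = 6229467698473/11765536230636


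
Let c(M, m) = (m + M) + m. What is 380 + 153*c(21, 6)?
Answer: 5429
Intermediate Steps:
c(M, m) = M + 2*m (c(M, m) = (M + m) + m = M + 2*m)
380 + 153*c(21, 6) = 380 + 153*(21 + 2*6) = 380 + 153*(21 + 12) = 380 + 153*33 = 380 + 5049 = 5429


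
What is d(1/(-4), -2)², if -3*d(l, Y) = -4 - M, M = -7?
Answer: 1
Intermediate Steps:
d(l, Y) = -1 (d(l, Y) = -(-4 - 1*(-7))/3 = -(-4 + 7)/3 = -⅓*3 = -1)
d(1/(-4), -2)² = (-1)² = 1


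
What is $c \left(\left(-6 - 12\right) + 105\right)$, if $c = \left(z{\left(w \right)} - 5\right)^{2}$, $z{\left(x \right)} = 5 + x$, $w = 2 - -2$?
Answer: $1392$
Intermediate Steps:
$w = 4$ ($w = 2 + 2 = 4$)
$c = 16$ ($c = \left(\left(5 + 4\right) - 5\right)^{2} = \left(9 - 5\right)^{2} = 4^{2} = 16$)
$c \left(\left(-6 - 12\right) + 105\right) = 16 \left(\left(-6 - 12\right) + 105\right) = 16 \left(-18 + 105\right) = 16 \cdot 87 = 1392$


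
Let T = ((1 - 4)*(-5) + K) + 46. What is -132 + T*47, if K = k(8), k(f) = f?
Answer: 3111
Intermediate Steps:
K = 8
T = 69 (T = ((1 - 4)*(-5) + 8) + 46 = (-3*(-5) + 8) + 46 = (15 + 8) + 46 = 23 + 46 = 69)
-132 + T*47 = -132 + 69*47 = -132 + 3243 = 3111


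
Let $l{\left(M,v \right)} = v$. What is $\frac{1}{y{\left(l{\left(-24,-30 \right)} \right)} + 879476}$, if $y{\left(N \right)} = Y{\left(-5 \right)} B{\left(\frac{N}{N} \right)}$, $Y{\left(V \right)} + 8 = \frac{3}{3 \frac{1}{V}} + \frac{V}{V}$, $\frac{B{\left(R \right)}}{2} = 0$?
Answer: $\frac{1}{879476} \approx 1.137 \cdot 10^{-6}$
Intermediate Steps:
$B{\left(R \right)} = 0$ ($B{\left(R \right)} = 2 \cdot 0 = 0$)
$Y{\left(V \right)} = -7 + V$ ($Y{\left(V \right)} = -8 + \left(\frac{3}{3 \frac{1}{V}} + \frac{V}{V}\right) = -8 + \left(3 \frac{V}{3} + 1\right) = -8 + \left(V + 1\right) = -8 + \left(1 + V\right) = -7 + V$)
$y{\left(N \right)} = 0$ ($y{\left(N \right)} = \left(-7 - 5\right) 0 = \left(-12\right) 0 = 0$)
$\frac{1}{y{\left(l{\left(-24,-30 \right)} \right)} + 879476} = \frac{1}{0 + 879476} = \frac{1}{879476}$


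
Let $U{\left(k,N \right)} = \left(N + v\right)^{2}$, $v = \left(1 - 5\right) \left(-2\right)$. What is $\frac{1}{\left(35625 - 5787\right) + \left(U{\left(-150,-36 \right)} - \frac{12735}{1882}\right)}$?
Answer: $\frac{1882}{57617869} \approx 3.2663 \cdot 10^{-5}$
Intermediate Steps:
$v = 8$ ($v = \left(1 - 5\right) \left(-2\right) = \left(-4\right) \left(-2\right) = 8$)
$U{\left(k,N \right)} = \left(8 + N\right)^{2}$ ($U{\left(k,N \right)} = \left(N + 8\right)^{2} = \left(8 + N\right)^{2}$)
$\frac{1}{\left(35625 - 5787\right) + \left(U{\left(-150,-36 \right)} - \frac{12735}{1882}\right)} = \frac{1}{\left(35625 - 5787\right) + \left(\left(8 - 36\right)^{2} - \frac{12735}{1882}\right)} = \frac{1}{\left(35625 - 5787\right) + \left(\left(-28\right)^{2} - \frac{12735}{1882}\right)} = \frac{1}{29838 + \left(784 - \frac{12735}{1882}\right)} = \frac{1}{29838 + \frac{1462753}{1882}} = \frac{1}{\frac{57617869}{1882}} = \frac{1882}{57617869}$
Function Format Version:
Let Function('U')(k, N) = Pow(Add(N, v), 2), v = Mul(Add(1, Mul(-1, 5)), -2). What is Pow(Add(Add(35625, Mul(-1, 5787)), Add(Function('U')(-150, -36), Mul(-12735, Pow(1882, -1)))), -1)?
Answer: Rational(1882, 57617869) ≈ 3.2663e-5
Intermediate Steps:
v = 8 (v = Mul(Add(1, -5), -2) = Mul(-4, -2) = 8)
Function('U')(k, N) = Pow(Add(8, N), 2) (Function('U')(k, N) = Pow(Add(N, 8), 2) = Pow(Add(8, N), 2))
Pow(Add(Add(35625, Mul(-1, 5787)), Add(Function('U')(-150, -36), Mul(-12735, Pow(1882, -1)))), -1) = Pow(Add(Add(35625, Mul(-1, 5787)), Add(Pow(Add(8, -36), 2), Mul(-12735, Pow(1882, -1)))), -1) = Pow(Add(Add(35625, -5787), Add(Pow(-28, 2), Mul(-12735, Rational(1, 1882)))), -1) = Pow(Add(29838, Add(784, Rational(-12735, 1882))), -1) = Pow(Add(29838, Rational(1462753, 1882)), -1) = Pow(Rational(57617869, 1882), -1) = Rational(1882, 57617869)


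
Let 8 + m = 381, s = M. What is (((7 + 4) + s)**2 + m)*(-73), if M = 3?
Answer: -41537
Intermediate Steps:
s = 3
m = 373 (m = -8 + 381 = 373)
(((7 + 4) + s)**2 + m)*(-73) = (((7 + 4) + 3)**2 + 373)*(-73) = ((11 + 3)**2 + 373)*(-73) = (14**2 + 373)*(-73) = (196 + 373)*(-73) = 569*(-73) = -41537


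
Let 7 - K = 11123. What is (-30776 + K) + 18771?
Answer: -23121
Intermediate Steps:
K = -11116 (K = 7 - 1*11123 = 7 - 11123 = -11116)
(-30776 + K) + 18771 = (-30776 - 11116) + 18771 = -41892 + 18771 = -23121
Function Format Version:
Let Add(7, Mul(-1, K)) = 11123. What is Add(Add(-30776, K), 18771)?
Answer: -23121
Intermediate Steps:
K = -11116 (K = Add(7, Mul(-1, 11123)) = Add(7, -11123) = -11116)
Add(Add(-30776, K), 18771) = Add(Add(-30776, -11116), 18771) = Add(-41892, 18771) = -23121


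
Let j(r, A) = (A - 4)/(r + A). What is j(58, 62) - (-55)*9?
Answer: 29729/60 ≈ 495.48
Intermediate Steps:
j(r, A) = (-4 + A)/(A + r)
j(58, 62) - (-55)*9 = (-4 + 62)/(62 + 58) - (-55)*9 = 58/120 - 1*(-495) = (1/120)*58 + 495 = 29/60 + 495 = 29729/60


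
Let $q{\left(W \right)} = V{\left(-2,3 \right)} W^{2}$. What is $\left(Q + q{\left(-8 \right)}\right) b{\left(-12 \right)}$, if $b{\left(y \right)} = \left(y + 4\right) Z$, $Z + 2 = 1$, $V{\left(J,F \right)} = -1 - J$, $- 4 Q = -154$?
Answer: $820$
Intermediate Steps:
$Q = \frac{77}{2}$ ($Q = \left(- \frac{1}{4}\right) \left(-154\right) = \frac{77}{2} \approx 38.5$)
$q{\left(W \right)} = W^{2}$ ($q{\left(W \right)} = \left(-1 - -2\right) W^{2} = \left(-1 + 2\right) W^{2} = 1 W^{2} = W^{2}$)
$Z = -1$ ($Z = -2 + 1 = -1$)
$b{\left(y \right)} = -4 - y$ ($b{\left(y \right)} = \left(y + 4\right) \left(-1\right) = \left(4 + y\right) \left(-1\right) = -4 - y$)
$\left(Q + q{\left(-8 \right)}\right) b{\left(-12 \right)} = \left(\frac{77}{2} + \left(-8\right)^{2}\right) \left(-4 - -12\right) = \left(\frac{77}{2} + 64\right) \left(-4 + 12\right) = \frac{205}{2} \cdot 8 = 820$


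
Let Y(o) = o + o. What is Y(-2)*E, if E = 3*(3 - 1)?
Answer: -24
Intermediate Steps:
Y(o) = 2*o
E = 6 (E = 3*2 = 6)
Y(-2)*E = (2*(-2))*6 = -4*6 = -24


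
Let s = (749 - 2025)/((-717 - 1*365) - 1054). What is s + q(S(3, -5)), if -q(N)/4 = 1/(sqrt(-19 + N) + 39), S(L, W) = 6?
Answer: 15617/31506 + 2*I*sqrt(13)/767 ≈ 0.49568 + 0.0094017*I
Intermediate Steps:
s = 319/534 (s = -1276/((-717 - 365) - 1054) = -1276/(-1082 - 1054) = -1276/(-2136) = -1276*(-1/2136) = 319/534 ≈ 0.59738)
q(N) = -4/(39 + sqrt(-19 + N)) (q(N) = -4/(sqrt(-19 + N) + 39) = -4/(39 + sqrt(-19 + N)))
s + q(S(3, -5)) = 319/534 - 4/(39 + sqrt(-19 + 6)) = 319/534 - 4/(39 + sqrt(-13)) = 319/534 - 4/(39 + I*sqrt(13))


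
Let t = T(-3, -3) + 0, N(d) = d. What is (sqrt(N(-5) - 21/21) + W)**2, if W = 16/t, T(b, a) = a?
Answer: 202/9 - 32*I*sqrt(6)/3 ≈ 22.444 - 26.128*I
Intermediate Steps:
t = -3 (t = -3 + 0 = -3)
W = -16/3 (W = 16/(-3) = 16*(-1/3) = -16/3 ≈ -5.3333)
(sqrt(N(-5) - 21/21) + W)**2 = (sqrt(-5 - 21/21) - 16/3)**2 = (sqrt(-5 - 21*1/21) - 16/3)**2 = (sqrt(-5 - 1) - 16/3)**2 = (sqrt(-6) - 16/3)**2 = (I*sqrt(6) - 16/3)**2 = (-16/3 + I*sqrt(6))**2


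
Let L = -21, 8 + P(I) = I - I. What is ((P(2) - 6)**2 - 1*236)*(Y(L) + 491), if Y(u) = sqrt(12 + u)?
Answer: -19640 - 120*I ≈ -19640.0 - 120.0*I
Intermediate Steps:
P(I) = -8 (P(I) = -8 + (I - I) = -8 + 0 = -8)
((P(2) - 6)**2 - 1*236)*(Y(L) + 491) = ((-8 - 6)**2 - 1*236)*(sqrt(12 - 21) + 491) = ((-14)**2 - 236)*(sqrt(-9) + 491) = (196 - 236)*(3*I + 491) = -40*(491 + 3*I) = -19640 - 120*I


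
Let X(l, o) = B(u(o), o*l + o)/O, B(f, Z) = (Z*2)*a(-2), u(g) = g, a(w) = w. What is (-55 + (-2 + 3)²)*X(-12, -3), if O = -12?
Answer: -594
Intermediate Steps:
B(f, Z) = -4*Z (B(f, Z) = (Z*2)*(-2) = (2*Z)*(-2) = -4*Z)
X(l, o) = o/3 + l*o/3 (X(l, o) = -4*(o*l + o)/(-12) = -4*(l*o + o)*(-1/12) = -4*(o + l*o)*(-1/12) = (-4*o - 4*l*o)*(-1/12) = o/3 + l*o/3)
(-55 + (-2 + 3)²)*X(-12, -3) = (-55 + (-2 + 3)²)*((⅓)*(-3)*(1 - 12)) = (-55 + 1²)*((⅓)*(-3)*(-11)) = (-55 + 1)*11 = -54*11 = -594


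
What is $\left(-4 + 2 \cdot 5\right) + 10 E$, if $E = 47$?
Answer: $476$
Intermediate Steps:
$\left(-4 + 2 \cdot 5\right) + 10 E = \left(-4 + 2 \cdot 5\right) + 10 \cdot 47 = \left(-4 + 10\right) + 470 = 6 + 470 = 476$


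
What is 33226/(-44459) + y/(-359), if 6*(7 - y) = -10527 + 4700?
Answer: -332498675/95764686 ≈ -3.4720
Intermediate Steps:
y = 5869/6 (y = 7 - (-10527 + 4700)/6 = 7 - ⅙*(-5827) = 7 + 5827/6 = 5869/6 ≈ 978.17)
33226/(-44459) + y/(-359) = 33226/(-44459) + (5869/6)/(-359) = 33226*(-1/44459) + (5869/6)*(-1/359) = -33226/44459 - 5869/2154 = -332498675/95764686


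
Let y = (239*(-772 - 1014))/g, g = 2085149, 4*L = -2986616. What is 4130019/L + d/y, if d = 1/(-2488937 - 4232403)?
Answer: -5924575212254190697/1071086685498925720 ≈ -5.5314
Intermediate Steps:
L = -746654 (L = (¼)*(-2986616) = -746654)
d = -1/6721340 (d = 1/(-6721340) = -1/6721340 ≈ -1.4878e-7)
y = -426854/2085149 (y = (239*(-772 - 1014))/2085149 = (239*(-1786))*(1/2085149) = -426854*1/2085149 = -426854/2085149 ≈ -0.20471)
4130019/L + d/y = 4130019/(-746654) - 1/(6721340*(-426854/2085149)) = 4130019*(-1/746654) - 1/6721340*(-2085149/426854) = -4130019/746654 + 2085149/2869030864360 = -5924575212254190697/1071086685498925720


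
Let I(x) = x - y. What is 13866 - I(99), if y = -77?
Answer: 13690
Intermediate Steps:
I(x) = 77 + x (I(x) = x - 1*(-77) = x + 77 = 77 + x)
13866 - I(99) = 13866 - (77 + 99) = 13866 - 1*176 = 13866 - 176 = 13690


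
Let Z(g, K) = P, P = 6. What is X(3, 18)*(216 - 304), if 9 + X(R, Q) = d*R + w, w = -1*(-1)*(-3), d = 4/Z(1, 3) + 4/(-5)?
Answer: 5456/5 ≈ 1091.2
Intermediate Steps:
Z(g, K) = 6
d = -2/15 (d = 4/6 + 4/(-5) = 4*(⅙) + 4*(-⅕) = ⅔ - ⅘ = -2/15 ≈ -0.13333)
w = -3 (w = 1*(-3) = -3)
X(R, Q) = -12 - 2*R/15 (X(R, Q) = -9 + (-2*R/15 - 3) = -9 + (-3 - 2*R/15) = -12 - 2*R/15)
X(3, 18)*(216 - 304) = (-12 - 2/15*3)*(216 - 304) = (-12 - ⅖)*(-88) = -62/5*(-88) = 5456/5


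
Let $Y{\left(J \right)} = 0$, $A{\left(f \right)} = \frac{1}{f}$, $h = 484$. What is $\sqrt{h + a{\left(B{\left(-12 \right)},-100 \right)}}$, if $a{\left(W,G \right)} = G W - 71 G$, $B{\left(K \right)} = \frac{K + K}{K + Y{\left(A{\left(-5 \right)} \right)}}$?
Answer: $2 \sqrt{1846} \approx 85.93$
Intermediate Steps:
$B{\left(K \right)} = 2$ ($B{\left(K \right)} = \frac{K + K}{K + 0} = \frac{2 K}{K} = 2$)
$a{\left(W,G \right)} = - 71 G + G W$
$\sqrt{h + a{\left(B{\left(-12 \right)},-100 \right)}} = \sqrt{484 - 100 \left(-71 + 2\right)} = \sqrt{484 - -6900} = \sqrt{484 + 6900} = \sqrt{7384} = 2 \sqrt{1846}$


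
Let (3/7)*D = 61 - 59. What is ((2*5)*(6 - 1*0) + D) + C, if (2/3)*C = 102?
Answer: 653/3 ≈ 217.67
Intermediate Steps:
D = 14/3 (D = 7*(61 - 59)/3 = (7/3)*2 = 14/3 ≈ 4.6667)
C = 153 (C = (3/2)*102 = 153)
((2*5)*(6 - 1*0) + D) + C = ((2*5)*(6 - 1*0) + 14/3) + 153 = (10*(6 + 0) + 14/3) + 153 = (10*6 + 14/3) + 153 = (60 + 14/3) + 153 = 194/3 + 153 = 653/3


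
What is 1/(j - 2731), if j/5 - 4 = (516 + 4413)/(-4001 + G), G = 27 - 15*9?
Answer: -4109/11164144 ≈ -0.00036805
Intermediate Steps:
G = -108 (G = 27 - 135 = -108)
j = 57535/4109 (j = 20 + 5*((516 + 4413)/(-4001 - 108)) = 20 + 5*(4929/(-4109)) = 20 + 5*(4929*(-1/4109)) = 20 + 5*(-4929/4109) = 20 - 24645/4109 = 57535/4109 ≈ 14.002)
1/(j - 2731) = 1/(57535/4109 - 2731) = 1/(-11164144/4109) = -4109/11164144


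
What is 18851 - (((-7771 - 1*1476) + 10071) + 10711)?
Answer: 7316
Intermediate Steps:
18851 - (((-7771 - 1*1476) + 10071) + 10711) = 18851 - (((-7771 - 1476) + 10071) + 10711) = 18851 - ((-9247 + 10071) + 10711) = 18851 - (824 + 10711) = 18851 - 1*11535 = 18851 - 11535 = 7316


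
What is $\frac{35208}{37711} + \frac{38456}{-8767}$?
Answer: $- \frac{103776880}{30055667} \approx -3.4528$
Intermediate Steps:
$\frac{35208}{37711} + \frac{38456}{-8767} = 35208 \cdot \frac{1}{37711} + 38456 \left(- \frac{1}{8767}\right) = \frac{35208}{37711} - \frac{3496}{797} = - \frac{103776880}{30055667}$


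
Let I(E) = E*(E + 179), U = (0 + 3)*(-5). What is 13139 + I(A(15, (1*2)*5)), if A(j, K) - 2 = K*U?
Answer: 8551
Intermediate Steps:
U = -15 (U = 3*(-5) = -15)
A(j, K) = 2 - 15*K (A(j, K) = 2 + K*(-15) = 2 - 15*K)
I(E) = E*(179 + E)
13139 + I(A(15, (1*2)*5)) = 13139 + (2 - 15*1*2*5)*(179 + (2 - 15*1*2*5)) = 13139 + (2 - 30*5)*(179 + (2 - 30*5)) = 13139 + (2 - 15*10)*(179 + (2 - 15*10)) = 13139 + (2 - 150)*(179 + (2 - 150)) = 13139 - 148*(179 - 148) = 13139 - 148*31 = 13139 - 4588 = 8551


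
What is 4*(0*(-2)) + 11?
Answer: 11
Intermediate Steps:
4*(0*(-2)) + 11 = 4*0 + 11 = 0 + 11 = 11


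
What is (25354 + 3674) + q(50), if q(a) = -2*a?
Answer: 28928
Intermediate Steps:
(25354 + 3674) + q(50) = (25354 + 3674) - 2*50 = 29028 - 100 = 28928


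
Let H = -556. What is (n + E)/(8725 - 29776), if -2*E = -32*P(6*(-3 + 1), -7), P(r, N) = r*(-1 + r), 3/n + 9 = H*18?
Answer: -8334143/70289289 ≈ -0.11857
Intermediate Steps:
n = -1/3339 (n = 3/(-9 - 556*18) = 3/(-9 - 10008) = 3/(-10017) = 3*(-1/10017) = -1/3339 ≈ -0.00029949)
E = 2496 (E = -(-16)*(6*(-3 + 1))*(-1 + 6*(-3 + 1)) = -(-16)*(6*(-2))*(-1 + 6*(-2)) = -(-16)*(-12*(-1 - 12)) = -(-16)*(-12*(-13)) = -(-16)*156 = -½*(-4992) = 2496)
(n + E)/(8725 - 29776) = (-1/3339 + 2496)/(8725 - 29776) = (8334143/3339)/(-21051) = (8334143/3339)*(-1/21051) = -8334143/70289289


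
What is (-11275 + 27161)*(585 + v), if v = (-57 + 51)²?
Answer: 9865206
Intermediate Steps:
v = 36 (v = (-6)² = 36)
(-11275 + 27161)*(585 + v) = (-11275 + 27161)*(585 + 36) = 15886*621 = 9865206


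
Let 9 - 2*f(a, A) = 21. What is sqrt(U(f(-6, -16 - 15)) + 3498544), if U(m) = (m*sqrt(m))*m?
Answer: 2*sqrt(874636 + 9*I*sqrt(6)) ≈ 1870.4 + 0.023572*I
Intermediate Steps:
f(a, A) = -6 (f(a, A) = 9/2 - 1/2*21 = 9/2 - 21/2 = -6)
U(m) = m**(5/2) (U(m) = m**(3/2)*m = m**(5/2))
sqrt(U(f(-6, -16 - 15)) + 3498544) = sqrt((-6)**(5/2) + 3498544) = sqrt(36*I*sqrt(6) + 3498544) = sqrt(3498544 + 36*I*sqrt(6))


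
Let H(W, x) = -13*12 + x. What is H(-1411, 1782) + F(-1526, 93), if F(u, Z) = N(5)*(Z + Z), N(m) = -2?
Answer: 1254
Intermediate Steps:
F(u, Z) = -4*Z (F(u, Z) = -2*(Z + Z) = -4*Z)
H(W, x) = -156 + x
H(-1411, 1782) + F(-1526, 93) = (-156 + 1782) - 4*93 = 1626 - 372 = 1254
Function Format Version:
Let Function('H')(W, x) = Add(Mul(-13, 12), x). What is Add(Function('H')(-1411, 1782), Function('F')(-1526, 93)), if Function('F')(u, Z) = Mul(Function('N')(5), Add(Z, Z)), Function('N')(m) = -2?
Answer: 1254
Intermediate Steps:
Function('F')(u, Z) = Mul(-4, Z) (Function('F')(u, Z) = Mul(-2, Add(Z, Z)) = Mul(-2, Mul(2, Z)) = Mul(-4, Z))
Function('H')(W, x) = Add(-156, x)
Add(Function('H')(-1411, 1782), Function('F')(-1526, 93)) = Add(Add(-156, 1782), Mul(-4, 93)) = Add(1626, -372) = 1254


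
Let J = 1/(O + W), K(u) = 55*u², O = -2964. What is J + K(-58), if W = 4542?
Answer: 291961561/1578 ≈ 1.8502e+5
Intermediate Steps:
J = 1/1578 (J = 1/(-2964 + 4542) = 1/1578 ≈ 0.00063371)
J + K(-58) = 1/1578 + 55*(-58)² = 1/1578 + 55*3364 = 1/1578 + 185020 = 291961561/1578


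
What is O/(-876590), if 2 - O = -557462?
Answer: -278732/438295 ≈ -0.63595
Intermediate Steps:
O = 557464 (O = 2 - 1*(-557462) = 2 + 557462 = 557464)
O/(-876590) = 557464/(-876590) = 557464*(-1/876590) = -278732/438295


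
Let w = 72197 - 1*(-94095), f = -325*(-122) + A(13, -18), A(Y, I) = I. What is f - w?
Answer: -126660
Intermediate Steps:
f = 39632 (f = -325*(-122) - 18 = 39650 - 18 = 39632)
w = 166292 (w = 72197 + 94095 = 166292)
f - w = 39632 - 1*166292 = 39632 - 166292 = -126660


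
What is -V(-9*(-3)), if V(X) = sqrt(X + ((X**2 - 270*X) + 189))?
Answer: -3*I*sqrt(705) ≈ -79.656*I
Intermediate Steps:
V(X) = sqrt(189 + X**2 - 269*X) (V(X) = sqrt(X + (189 + X**2 - 270*X)) = sqrt(189 + X**2 - 269*X))
-V(-9*(-3)) = -sqrt(189 + (-9*(-3))**2 - (-2421)*(-3)) = -sqrt(189 + 27**2 - 269*27) = -sqrt(189 + 729 - 7263) = -sqrt(-6345) = -3*I*sqrt(705)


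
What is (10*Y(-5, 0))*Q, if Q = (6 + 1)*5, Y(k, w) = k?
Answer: -1750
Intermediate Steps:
Q = 35 (Q = 7*5 = 35)
(10*Y(-5, 0))*Q = (10*(-5))*35 = -50*35 = -1750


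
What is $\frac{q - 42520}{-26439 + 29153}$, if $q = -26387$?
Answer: $- \frac{68907}{2714} \approx -25.389$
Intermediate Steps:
$\frac{q - 42520}{-26439 + 29153} = \frac{-26387 - 42520}{-26439 + 29153} = - \frac{68907}{2714}$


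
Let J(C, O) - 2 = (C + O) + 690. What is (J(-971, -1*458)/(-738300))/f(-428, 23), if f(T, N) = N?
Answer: 737/16980900 ≈ 4.3402e-5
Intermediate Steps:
J(C, O) = 692 + C + O (J(C, O) = 2 + ((C + O) + 690) = 2 + (690 + C + O) = 692 + C + O)
(J(-971, -1*458)/(-738300))/f(-428, 23) = ((692 - 971 - 1*458)/(-738300))/23 = ((692 - 971 - 458)*(-1/738300))*(1/23) = -737*(-1/738300)*(1/23) = (737/738300)*(1/23) = 737/16980900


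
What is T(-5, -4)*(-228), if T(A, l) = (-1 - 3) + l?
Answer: 1824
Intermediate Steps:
T(A, l) = -4 + l
T(-5, -4)*(-228) = (-4 - 4)*(-228) = -8*(-228) = 1824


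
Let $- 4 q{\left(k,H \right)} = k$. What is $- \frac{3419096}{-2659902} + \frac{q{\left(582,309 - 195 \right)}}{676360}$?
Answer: $\frac{2312152754819}{1799051316720} \approx 1.2852$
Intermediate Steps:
$q{\left(k,H \right)} = - \frac{k}{4}$
$- \frac{3419096}{-2659902} + \frac{q{\left(582,309 - 195 \right)}}{676360} = - \frac{3419096}{-2659902} + \frac{\left(- \frac{1}{4}\right) 582}{676360} = \left(-3419096\right) \left(- \frac{1}{2659902}\right) - \frac{291}{1352720} = \frac{1709548}{1329951} - \frac{291}{1352720} = \frac{2312152754819}{1799051316720}$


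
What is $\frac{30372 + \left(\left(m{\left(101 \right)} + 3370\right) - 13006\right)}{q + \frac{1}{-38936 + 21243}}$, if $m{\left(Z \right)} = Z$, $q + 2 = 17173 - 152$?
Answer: $\frac{368669041}{301117166} \approx 1.2243$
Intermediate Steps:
$q = 17019$ ($q = -2 + \left(17173 - 152\right) = -2 + 17021 = 17019$)
$\frac{30372 + \left(\left(m{\left(101 \right)} + 3370\right) - 13006\right)}{q + \frac{1}{-38936 + 21243}} = \frac{30372 + \left(\left(101 + 3370\right) - 13006\right)}{17019 + \frac{1}{-38936 + 21243}} = \frac{30372 + \left(3471 - 13006\right)}{17019 + \frac{1}{-17693}} = \frac{30372 - 9535}{17019 - \frac{1}{17693}} = \frac{20837}{\frac{301117166}{17693}} = 20837 \cdot \frac{17693}{301117166} = \frac{368669041}{301117166}$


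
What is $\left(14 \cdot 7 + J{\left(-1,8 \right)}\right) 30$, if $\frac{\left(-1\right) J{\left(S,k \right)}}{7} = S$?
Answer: $3150$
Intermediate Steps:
$J{\left(S,k \right)} = - 7 S$
$\left(14 \cdot 7 + J{\left(-1,8 \right)}\right) 30 = \left(14 \cdot 7 - -7\right) 30 = \left(98 + 7\right) 30 = 105 \cdot 30 = 3150$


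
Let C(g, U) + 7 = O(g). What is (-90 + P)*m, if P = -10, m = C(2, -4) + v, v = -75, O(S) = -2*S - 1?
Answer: 8700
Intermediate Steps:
O(S) = -1 - 2*S
C(g, U) = -8 - 2*g (C(g, U) = -7 + (-1 - 2*g) = -8 - 2*g)
m = -87 (m = (-8 - 2*2) - 75 = (-8 - 4) - 75 = -12 - 75 = -87)
(-90 + P)*m = (-90 - 10)*(-87) = -100*(-87) = 8700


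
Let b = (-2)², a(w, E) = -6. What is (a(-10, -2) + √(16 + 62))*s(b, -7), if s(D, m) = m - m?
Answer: 0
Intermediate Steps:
b = 4
s(D, m) = 0
(a(-10, -2) + √(16 + 62))*s(b, -7) = (-6 + √(16 + 62))*0 = (-6 + √78)*0 = 0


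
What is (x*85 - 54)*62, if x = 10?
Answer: 49352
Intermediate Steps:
(x*85 - 54)*62 = (10*85 - 54)*62 = (850 - 54)*62 = 796*62 = 49352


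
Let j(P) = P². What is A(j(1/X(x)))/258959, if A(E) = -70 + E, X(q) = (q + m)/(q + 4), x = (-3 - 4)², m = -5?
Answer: -132711/501344624 ≈ -0.00026471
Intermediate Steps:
x = 49 (x = (-7)² = 49)
X(q) = (-5 + q)/(4 + q) (X(q) = (q - 5)/(q + 4) = (-5 + q)/(4 + q))
A(j(1/X(x)))/258959 = (-70 + (1/((-5 + 49)/(4 + 49)))²)/258959 = (-70 + (1/(44/53))²)*(1/258959) = (-70 + (53/44)²)*(1/258959) = (-70 + 2809/1936)*(1/258959) = -132711/1936*1/258959 = -132711/501344624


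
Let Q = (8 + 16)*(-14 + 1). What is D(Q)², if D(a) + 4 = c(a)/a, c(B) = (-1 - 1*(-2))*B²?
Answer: 99856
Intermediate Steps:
c(B) = B² (c(B) = (-1 + 2)*B² = 1*B² = B²)
Q = -312 (Q = 24*(-13) = -312)
D(a) = -4 + a (D(a) = -4 + a²/a = -4 + a)
D(Q)² = (-4 - 312)² = (-316)² = 99856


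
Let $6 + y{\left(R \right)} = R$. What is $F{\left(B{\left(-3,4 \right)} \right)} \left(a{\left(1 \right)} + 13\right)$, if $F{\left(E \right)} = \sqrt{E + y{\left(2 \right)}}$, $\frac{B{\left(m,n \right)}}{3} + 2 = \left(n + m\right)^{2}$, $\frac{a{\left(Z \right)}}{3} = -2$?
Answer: $7 i \sqrt{7} \approx 18.52 i$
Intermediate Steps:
$y{\left(R \right)} = -6 + R$
$a{\left(Z \right)} = -6$ ($a{\left(Z \right)} = 3 \left(-2\right) = -6$)
$B{\left(m,n \right)} = -6 + 3 \left(m + n\right)^{2}$ ($B{\left(m,n \right)} = -6 + 3 \left(n + m\right)^{2} = -6 + 3 \left(m + n\right)^{2}$)
$F{\left(E \right)} = \sqrt{-4 + E}$ ($F{\left(E \right)} = \sqrt{E + \left(-6 + 2\right)} = \sqrt{E - 4} = \sqrt{-4 + E}$)
$F{\left(B{\left(-3,4 \right)} \right)} \left(a{\left(1 \right)} + 13\right) = \sqrt{-4 - \left(6 - 3 \left(-3 + 4\right)^{2}\right)} \left(-6 + 13\right) = \sqrt{-4 - \left(6 - 3 \cdot 1^{2}\right)} 7 = \sqrt{-4 + \left(-6 + 3 \cdot 1\right)} 7 = \sqrt{-4 + \left(-6 + 3\right)} 7 = \sqrt{-4 - 3} \cdot 7 = \sqrt{-7} \cdot 7 = i \sqrt{7} \cdot 7 = 7 i \sqrt{7}$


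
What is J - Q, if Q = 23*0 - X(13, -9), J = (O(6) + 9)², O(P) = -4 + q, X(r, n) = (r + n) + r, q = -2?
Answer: 26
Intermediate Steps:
X(r, n) = n + 2*r (X(r, n) = (n + r) + r = n + 2*r)
O(P) = -6 (O(P) = -4 - 2 = -6)
J = 9 (J = (-6 + 9)² = 3² = 9)
Q = -17 (Q = 23*0 - (-9 + 2*13) = 0 - (-9 + 26) = 0 - 1*17 = 0 - 17 = -17)
J - Q = 9 - 1*(-17) = 9 + 17 = 26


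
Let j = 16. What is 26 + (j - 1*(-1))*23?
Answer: 417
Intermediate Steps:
26 + (j - 1*(-1))*23 = 26 + (16 - 1*(-1))*23 = 26 + (16 + 1)*23 = 26 + 17*23 = 26 + 391 = 417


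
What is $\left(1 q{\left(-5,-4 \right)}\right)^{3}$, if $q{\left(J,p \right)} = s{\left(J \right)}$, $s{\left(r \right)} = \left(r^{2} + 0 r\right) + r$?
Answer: $8000$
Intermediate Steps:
$s{\left(r \right)} = r + r^{2}$ ($s{\left(r \right)} = \left(r^{2} + 0\right) + r = r^{2} + r = r + r^{2}$)
$q{\left(J,p \right)} = J \left(1 + J\right)$
$\left(1 q{\left(-5,-4 \right)}\right)^{3} = \left(1 \left(- 5 \left(1 - 5\right)\right)\right)^{3} = \left(1 \left(\left(-5\right) \left(-4\right)\right)\right)^{3} = \left(1 \cdot 20\right)^{3} = 20^{3} = 8000$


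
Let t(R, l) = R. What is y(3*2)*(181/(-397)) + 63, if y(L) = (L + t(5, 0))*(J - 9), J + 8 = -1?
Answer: 60849/397 ≈ 153.27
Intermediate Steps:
J = -9 (J = -8 - 1 = -9)
y(L) = -90 - 18*L (y(L) = (L + 5)*(-9 - 9) = (5 + L)*(-18) = -90 - 18*L)
y(3*2)*(181/(-397)) + 63 = (-90 - 54*2)*(181/(-397)) + 63 = (-90 - 18*6)*(181*(-1/397)) + 63 = (-90 - 108)*(-181/397) + 63 = -198*(-181/397) + 63 = 35838/397 + 63 = 60849/397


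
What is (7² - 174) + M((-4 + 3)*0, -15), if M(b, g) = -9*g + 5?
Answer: 15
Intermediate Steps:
M(b, g) = 5 - 9*g
(7² - 174) + M((-4 + 3)*0, -15) = (7² - 174) + (5 - 9*(-15)) = (49 - 174) + (5 + 135) = -125 + 140 = 15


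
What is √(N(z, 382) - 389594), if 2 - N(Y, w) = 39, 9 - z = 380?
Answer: I*√389631 ≈ 624.2*I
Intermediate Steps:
z = -371 (z = 9 - 1*380 = 9 - 380 = -371)
N(Y, w) = -37 (N(Y, w) = 2 - 1*39 = 2 - 39 = -37)
√(N(z, 382) - 389594) = √(-37 - 389594) = √(-389631) = I*√389631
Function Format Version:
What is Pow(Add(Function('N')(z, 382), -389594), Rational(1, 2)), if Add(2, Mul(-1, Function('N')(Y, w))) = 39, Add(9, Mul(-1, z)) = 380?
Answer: Mul(I, Pow(389631, Rational(1, 2))) ≈ Mul(624.20, I)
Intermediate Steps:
z = -371 (z = Add(9, Mul(-1, 380)) = Add(9, -380) = -371)
Function('N')(Y, w) = -37 (Function('N')(Y, w) = Add(2, Mul(-1, 39)) = Add(2, -39) = -37)
Pow(Add(Function('N')(z, 382), -389594), Rational(1, 2)) = Pow(Add(-37, -389594), Rational(1, 2)) = Pow(-389631, Rational(1, 2)) = Mul(I, Pow(389631, Rational(1, 2)))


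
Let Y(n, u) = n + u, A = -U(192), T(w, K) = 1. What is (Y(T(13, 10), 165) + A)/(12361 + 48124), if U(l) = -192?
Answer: 358/60485 ≈ 0.0059188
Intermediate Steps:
A = 192 (A = -1*(-192) = 192)
(Y(T(13, 10), 165) + A)/(12361 + 48124) = ((1 + 165) + 192)/(12361 + 48124) = (166 + 192)/60485 = 358*(1/60485) = 358/60485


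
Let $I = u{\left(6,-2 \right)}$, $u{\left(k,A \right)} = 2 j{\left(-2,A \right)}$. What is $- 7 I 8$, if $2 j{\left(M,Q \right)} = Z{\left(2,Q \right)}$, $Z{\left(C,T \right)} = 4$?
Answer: $-224$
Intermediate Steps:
$j{\left(M,Q \right)} = 2$ ($j{\left(M,Q \right)} = \frac{1}{2} \cdot 4 = 2$)
$u{\left(k,A \right)} = 4$ ($u{\left(k,A \right)} = 2 \cdot 2 = 4$)
$I = 4$
$- 7 I 8 = \left(-7\right) 4 \cdot 8 = \left(-28\right) 8 = -224$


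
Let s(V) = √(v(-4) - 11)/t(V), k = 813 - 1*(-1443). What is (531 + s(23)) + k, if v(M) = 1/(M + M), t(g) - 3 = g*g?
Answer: 2787 + I*√178/2128 ≈ 2787.0 + 0.0062696*I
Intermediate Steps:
t(g) = 3 + g² (t(g) = 3 + g*g = 3 + g²)
v(M) = 1/(2*M)
k = 2256 (k = 813 + 1443 = 2256)
s(V) = I*√178/(4*(3 + V²)) (s(V) = √((½)/(-4) - 11)/(3 + V²) = √((½)*(-¼) - 11)/(3 + V²) = √(-⅛ - 11)/(3 + V²) = √(-89/8)/(3 + V²) = (I*√178/4)/(3 + V²) = I*√178/(4*(3 + V²)))
(531 + s(23)) + k = (531 + I*√178/(4*(3 + 23²))) + 2256 = (531 + I*√178/(4*(3 + 529))) + 2256 = (531 + (¼)*I*√178/532) + 2256 = (531 + (¼)*I*√178*(1/532)) + 2256 = (531 + I*√178/2128) + 2256 = 2787 + I*√178/2128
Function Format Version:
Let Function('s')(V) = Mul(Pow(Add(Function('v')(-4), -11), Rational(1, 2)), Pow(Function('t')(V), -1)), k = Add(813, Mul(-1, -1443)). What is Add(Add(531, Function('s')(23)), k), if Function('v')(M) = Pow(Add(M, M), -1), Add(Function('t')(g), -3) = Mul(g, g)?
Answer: Add(2787, Mul(Rational(1, 2128), I, Pow(178, Rational(1, 2)))) ≈ Add(2787.0, Mul(0.0062696, I))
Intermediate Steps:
Function('t')(g) = Add(3, Pow(g, 2)) (Function('t')(g) = Add(3, Mul(g, g)) = Add(3, Pow(g, 2)))
Function('v')(M) = Mul(Rational(1, 2), Pow(M, -1)) (Function('v')(M) = Pow(Mul(2, M), -1) = Mul(Rational(1, 2), Pow(M, -1)))
k = 2256 (k = Add(813, 1443) = 2256)
Function('s')(V) = Mul(Rational(1, 4), I, Pow(178, Rational(1, 2)), Pow(Add(3, Pow(V, 2)), -1)) (Function('s')(V) = Mul(Pow(Add(Mul(Rational(1, 2), Pow(-4, -1)), -11), Rational(1, 2)), Pow(Add(3, Pow(V, 2)), -1)) = Mul(Pow(Add(Mul(Rational(1, 2), Rational(-1, 4)), -11), Rational(1, 2)), Pow(Add(3, Pow(V, 2)), -1)) = Mul(Pow(Add(Rational(-1, 8), -11), Rational(1, 2)), Pow(Add(3, Pow(V, 2)), -1)) = Mul(Pow(Rational(-89, 8), Rational(1, 2)), Pow(Add(3, Pow(V, 2)), -1)) = Mul(Mul(Rational(1, 4), I, Pow(178, Rational(1, 2))), Pow(Add(3, Pow(V, 2)), -1)) = Mul(Rational(1, 4), I, Pow(178, Rational(1, 2)), Pow(Add(3, Pow(V, 2)), -1)))
Add(Add(531, Function('s')(23)), k) = Add(Add(531, Mul(Rational(1, 4), I, Pow(178, Rational(1, 2)), Pow(Add(3, Pow(23, 2)), -1))), 2256) = Add(Add(531, Mul(Rational(1, 4), I, Pow(178, Rational(1, 2)), Pow(Add(3, 529), -1))), 2256) = Add(Add(531, Mul(Rational(1, 4), I, Pow(178, Rational(1, 2)), Pow(532, -1))), 2256) = Add(Add(531, Mul(Rational(1, 4), I, Pow(178, Rational(1, 2)), Rational(1, 532))), 2256) = Add(Add(531, Mul(Rational(1, 2128), I, Pow(178, Rational(1, 2)))), 2256) = Add(2787, Mul(Rational(1, 2128), I, Pow(178, Rational(1, 2))))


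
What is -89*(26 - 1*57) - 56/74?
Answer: 102055/37 ≈ 2758.2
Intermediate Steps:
-89*(26 - 1*57) - 56/74 = -89*(26 - 57) - 56*1/74 = -89*(-31) - 28/37 = 2759 - 28/37 = 102055/37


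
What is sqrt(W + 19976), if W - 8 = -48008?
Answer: 2*I*sqrt(7006) ≈ 167.4*I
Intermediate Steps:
W = -48000 (W = 8 - 48008 = -48000)
sqrt(W + 19976) = sqrt(-48000 + 19976) = sqrt(-28024) = 2*I*sqrt(7006)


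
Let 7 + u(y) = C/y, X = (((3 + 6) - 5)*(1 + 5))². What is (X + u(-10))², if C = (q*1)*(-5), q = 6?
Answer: 327184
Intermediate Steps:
C = -30 (C = (6*1)*(-5) = 6*(-5) = -30)
X = 576 (X = ((9 - 5)*6)² = (4*6)² = 24² = 576)
u(y) = -7 - 30/y
(X + u(-10))² = (576 + (-7 - 30/(-10)))² = (576 + (-7 - 30*(-⅒)))² = (576 + (-7 + 3))² = (576 - 4)² = 572² = 327184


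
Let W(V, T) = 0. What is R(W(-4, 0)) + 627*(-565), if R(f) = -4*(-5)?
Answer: -354235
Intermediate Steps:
R(f) = 20
R(W(-4, 0)) + 627*(-565) = 20 + 627*(-565) = 20 - 354255 = -354235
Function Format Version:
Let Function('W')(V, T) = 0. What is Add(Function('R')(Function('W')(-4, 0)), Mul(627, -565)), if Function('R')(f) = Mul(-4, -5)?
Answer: -354235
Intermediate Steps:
Function('R')(f) = 20
Add(Function('R')(Function('W')(-4, 0)), Mul(627, -565)) = Add(20, Mul(627, -565)) = Add(20, -354255) = -354235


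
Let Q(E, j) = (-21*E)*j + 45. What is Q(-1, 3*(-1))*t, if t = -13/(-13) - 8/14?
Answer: -54/7 ≈ -7.7143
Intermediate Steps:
t = 3/7 (t = -13*(-1/13) - 8*1/14 = 1 - 4/7 = 3/7 ≈ 0.42857)
Q(E, j) = 45 - 21*E*j (Q(E, j) = -21*E*j + 45 = 45 - 21*E*j)
Q(-1, 3*(-1))*t = (45 - 21*(-1)*3*(-1))*(3/7) = (45 - 21*(-1)*(-3))*(3/7) = (45 - 63)*(3/7) = -18*3/7 = -54/7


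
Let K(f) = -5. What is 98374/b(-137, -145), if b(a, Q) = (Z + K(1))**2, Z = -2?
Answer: 98374/49 ≈ 2007.6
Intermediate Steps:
b(a, Q) = 49 (b(a, Q) = (-2 - 5)**2 = (-7)**2 = 49)
98374/b(-137, -145) = 98374/49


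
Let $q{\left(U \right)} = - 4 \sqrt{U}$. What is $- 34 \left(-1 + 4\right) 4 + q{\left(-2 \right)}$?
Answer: $-408 - 4 i \sqrt{2} \approx -408.0 - 5.6569 i$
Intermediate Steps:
$- 34 \left(-1 + 4\right) 4 + q{\left(-2 \right)} = - 34 \left(-1 + 4\right) 4 - 4 \sqrt{-2} = - 34 \cdot 3 \cdot 4 - 4 i \sqrt{2} = \left(-34\right) 12 - 4 i \sqrt{2} = -408 - 4 i \sqrt{2}$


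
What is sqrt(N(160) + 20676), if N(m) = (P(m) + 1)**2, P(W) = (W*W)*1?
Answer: sqrt(655431877) ≈ 25601.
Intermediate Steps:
P(W) = W**2 (P(W) = W**2*1 = W**2)
N(m) = (1 + m**2)**2 (N(m) = (m**2 + 1)**2 = (1 + m**2)**2)
sqrt(N(160) + 20676) = sqrt((1 + 160**2)**2 + 20676) = sqrt((1 + 25600)**2 + 20676) = sqrt(25601**2 + 20676) = sqrt(655411201 + 20676) = sqrt(655431877)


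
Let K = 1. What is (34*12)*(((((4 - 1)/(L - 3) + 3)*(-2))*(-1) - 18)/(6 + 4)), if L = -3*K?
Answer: -2652/5 ≈ -530.40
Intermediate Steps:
L = -3 (L = -3*1 = -3)
(34*12)*(((((4 - 1)/(L - 3) + 3)*(-2))*(-1) - 18)/(6 + 4)) = (34*12)*(((((4 - 1)/(-3 - 3) + 3)*(-2))*(-1) - 18)/(6 + 4)) = 408*((((3/(-6) + 3)*(-2))*(-1) - 18)/10) = 408*((((3*(-⅙) + 3)*(-2))*(-1) - 18)*(⅒)) = 408*((((-½ + 3)*(-2))*(-1) - 18)*(⅒)) = 408*((((5/2)*(-2))*(-1) - 18)*(⅒)) = 408*((-5*(-1) - 18)*(⅒)) = 408*((5 - 18)*(⅒)) = 408*(-13*⅒) = 408*(-13/10) = -2652/5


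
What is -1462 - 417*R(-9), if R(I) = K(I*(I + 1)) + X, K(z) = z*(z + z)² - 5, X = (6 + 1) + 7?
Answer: -622582879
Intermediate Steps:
X = 14 (X = 7 + 7 = 14)
K(z) = -5 + 4*z³ (K(z) = z*(2*z)² - 5 = z*(4*z²) - 5 = 4*z³ - 5 = -5 + 4*z³)
R(I) = 9 + 4*I³*(1 + I)³ (R(I) = (-5 + 4*(I*(I + 1))³) + 14 = (-5 + 4*(I*(1 + I))³) + 14 = (-5 + 4*(I³*(1 + I)³)) + 14 = (-5 + 4*I³*(1 + I)³) + 14 = 9 + 4*I³*(1 + I)³)
-1462 - 417*R(-9) = -1462 - 417*(9 + 4*(-9)³*(1 - 9)³) = -1462 - 417*(9 + 4*(-729)*(-8)³) = -1462 - 417*(9 + 4*(-729)*(-512)) = -1462 - 417*(9 + 1492992) = -1462 - 417*1493001 = -1462 - 622581417 = -622582879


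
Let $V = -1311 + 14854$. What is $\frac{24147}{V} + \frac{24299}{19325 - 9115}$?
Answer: $\frac{575622227}{138274030} \approx 4.1629$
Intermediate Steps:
$V = 13543$
$\frac{24147}{V} + \frac{24299}{19325 - 9115} = \frac{24147}{13543} + \frac{24299}{19325 - 9115} = 24147 \cdot \frac{1}{13543} + \frac{24299}{10210} = \frac{24147}{13543} + 24299 \cdot \frac{1}{10210} = \frac{24147}{13543} + \frac{24299}{10210} = \frac{575622227}{138274030}$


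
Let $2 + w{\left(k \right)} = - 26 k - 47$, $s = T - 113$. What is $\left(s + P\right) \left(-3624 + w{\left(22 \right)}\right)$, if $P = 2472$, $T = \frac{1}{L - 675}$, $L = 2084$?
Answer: $- \frac{14109666840}{1409} \approx -1.0014 \cdot 10^{7}$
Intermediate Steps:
$T = \frac{1}{1409}$ ($T = \frac{1}{2084 - 675} = \frac{1}{1409} \approx 0.00070972$)
$s = - \frac{159216}{1409}$ ($s = \frac{1}{1409} - 113 = - \frac{159216}{1409} \approx -113.0$)
$w{\left(k \right)} = -49 - 26 k$ ($w{\left(k \right)} = -2 - \left(47 + 26 k\right) = -49 - 26 k$)
$\left(s + P\right) \left(-3624 + w{\left(22 \right)}\right) = \left(- \frac{159216}{1409} + 2472\right) \left(-3624 - 621\right) = \frac{3323832 \left(-3624 - 621\right)}{1409} = \frac{3323832}{1409} \left(-4245\right) = - \frac{14109666840}{1409}$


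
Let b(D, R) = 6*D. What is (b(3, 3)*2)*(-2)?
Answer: -72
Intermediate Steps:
(b(3, 3)*2)*(-2) = ((6*3)*2)*(-2) = (18*2)*(-2) = 36*(-2) = -72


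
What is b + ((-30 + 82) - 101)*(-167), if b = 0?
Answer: 8183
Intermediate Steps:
b + ((-30 + 82) - 101)*(-167) = 0 + ((-30 + 82) - 101)*(-167) = 0 + (52 - 101)*(-167) = 0 - 49*(-167) = 0 + 8183 = 8183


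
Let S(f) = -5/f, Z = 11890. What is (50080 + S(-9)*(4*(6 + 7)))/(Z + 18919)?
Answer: 450980/277281 ≈ 1.6264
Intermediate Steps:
(50080 + S(-9)*(4*(6 + 7)))/(Z + 18919) = (50080 + (-5/(-9))*(4*(6 + 7)))/(11890 + 18919) = (50080 + (-5*(-⅑))*(4*13))/30809 = (50080 + (5/9)*52)*(1/30809) = (50080 + 260/9)*(1/30809) = (450980/9)*(1/30809) = 450980/277281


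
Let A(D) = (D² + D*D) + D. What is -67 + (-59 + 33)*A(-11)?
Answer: -6073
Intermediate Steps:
A(D) = D + 2*D² (A(D) = (D² + D²) + D = 2*D² + D = D + 2*D²)
-67 + (-59 + 33)*A(-11) = -67 + (-59 + 33)*(-11*(1 + 2*(-11))) = -67 - (-286)*(1 - 22) = -67 - (-286)*(-21) = -67 - 26*231 = -67 - 6006 = -6073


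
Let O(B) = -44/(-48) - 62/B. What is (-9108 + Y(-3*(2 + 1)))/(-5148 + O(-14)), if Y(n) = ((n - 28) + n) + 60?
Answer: 763896/431983 ≈ 1.7683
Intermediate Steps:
O(B) = 11/12 - 62/B (O(B) = -44*(-1/48) - 62/B = 11/12 - 62/B)
Y(n) = 32 + 2*n (Y(n) = ((-28 + n) + n) + 60 = (-28 + 2*n) + 60 = 32 + 2*n)
(-9108 + Y(-3*(2 + 1)))/(-5148 + O(-14)) = (-9108 + (32 + 2*(-3*(2 + 1))))/(-5148 + (11/12 - 62/(-14))) = (-9108 + (32 + 2*(-3*3)))/(-5148 + (11/12 - 62*(-1/14))) = (-9108 + (32 + 2*(-9)))/(-5148 + (11/12 + 31/7)) = (-9108 + (32 - 18))/(-5148 + 449/84) = (-9108 + 14)/(-431983/84) = -9094*(-84/431983) = 763896/431983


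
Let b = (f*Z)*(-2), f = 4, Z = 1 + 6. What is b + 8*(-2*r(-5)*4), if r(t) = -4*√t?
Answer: -56 + 256*I*√5 ≈ -56.0 + 572.43*I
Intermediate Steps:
Z = 7
b = -56 (b = (4*7)*(-2) = 28*(-2) = -56)
b + 8*(-2*r(-5)*4) = -56 + 8*(-(-8)*√(-5)*4) = -56 + 8*(-(-8)*I*√5*4) = -56 + 8*((8*I*√5)*4) = -56 + 8*(32*I*√5) = -56 + 256*I*√5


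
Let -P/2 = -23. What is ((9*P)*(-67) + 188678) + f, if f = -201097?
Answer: -40157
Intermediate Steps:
P = 46 (P = -2*(-23) = 46)
((9*P)*(-67) + 188678) + f = ((9*46)*(-67) + 188678) - 201097 = (414*(-67) + 188678) - 201097 = (-27738 + 188678) - 201097 = 160940 - 201097 = -40157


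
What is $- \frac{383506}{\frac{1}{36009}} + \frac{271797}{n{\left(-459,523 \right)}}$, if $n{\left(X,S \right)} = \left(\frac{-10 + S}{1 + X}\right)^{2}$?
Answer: $- \frac{1211406462430906}{87723} \approx -1.3809 \cdot 10^{10}$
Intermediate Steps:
$n{\left(X,S \right)} = \frac{\left(-10 + S\right)^{2}}{\left(1 + X\right)^{2}}$ ($n{\left(X,S \right)} = \left(\frac{-10 + S}{1 + X}\right)^{2} = \frac{\left(-10 + S\right)^{2}}{\left(1 + X\right)^{2}}$)
$- \frac{383506}{\frac{1}{36009}} + \frac{271797}{n{\left(-459,523 \right)}} = - \frac{383506}{\frac{1}{36009}} + \frac{271797}{\frac{1}{\left(1 - 459\right)^{2}} \left(-10 + 523\right)^{2}} = - 383506 \frac{1}{\frac{1}{36009}} + \frac{271797}{\frac{1}{209764} \cdot 513^{2}} = \left(-383506\right) 36009 + \frac{271797}{\frac{1}{209764} \cdot 263169} = -13809667554 + \frac{271797}{\frac{263169}{209764}} = -13809667554 + 271797 \cdot \frac{209764}{263169} = -13809667554 + \frac{19004408636}{87723} = - \frac{1211406462430906}{87723}$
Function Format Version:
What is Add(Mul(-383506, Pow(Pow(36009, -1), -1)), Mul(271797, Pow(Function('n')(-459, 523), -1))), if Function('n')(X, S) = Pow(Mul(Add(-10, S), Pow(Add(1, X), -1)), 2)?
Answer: Rational(-1211406462430906, 87723) ≈ -1.3809e+10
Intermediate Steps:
Function('n')(X, S) = Mul(Pow(Add(1, X), -2), Pow(Add(-10, S), 2)) (Function('n')(X, S) = Pow(Mul(Pow(Add(1, X), -1), Add(-10, S)), 2) = Mul(Pow(Add(1, X), -2), Pow(Add(-10, S), 2)))
Add(Mul(-383506, Pow(Pow(36009, -1), -1)), Mul(271797, Pow(Function('n')(-459, 523), -1))) = Add(Mul(-383506, Pow(Pow(36009, -1), -1)), Mul(271797, Pow(Mul(Pow(Add(1, -459), -2), Pow(Add(-10, 523), 2)), -1))) = Add(Mul(-383506, Pow(Rational(1, 36009), -1)), Mul(271797, Pow(Mul(Pow(-458, -2), Pow(513, 2)), -1))) = Add(Mul(-383506, 36009), Mul(271797, Pow(Mul(Rational(1, 209764), 263169), -1))) = Add(-13809667554, Mul(271797, Pow(Rational(263169, 209764), -1))) = Add(-13809667554, Mul(271797, Rational(209764, 263169))) = Add(-13809667554, Rational(19004408636, 87723)) = Rational(-1211406462430906, 87723)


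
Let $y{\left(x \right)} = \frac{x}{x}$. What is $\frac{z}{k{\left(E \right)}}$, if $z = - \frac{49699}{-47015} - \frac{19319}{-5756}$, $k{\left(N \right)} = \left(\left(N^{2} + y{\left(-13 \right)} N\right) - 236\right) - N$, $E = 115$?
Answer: $\frac{1194350229}{3515061618260} \approx 0.00033978$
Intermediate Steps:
$y{\left(x \right)} = 1$
$k{\left(N \right)} = -236 + N^{2}$ ($k{\left(N \right)} = \left(\left(N^{2} + 1 N\right) - 236\right) - N = \left(\left(N^{2} + N\right) - 236\right) - N = \left(\left(N + N^{2}\right) - 236\right) - N = \left(-236 + N + N^{2}\right) - N = -236 + N^{2}$)
$z = \frac{1194350229}{270618340}$ ($z = \left(-49699\right) \left(- \frac{1}{47015}\right) - - \frac{19319}{5756} = \frac{49699}{47015} + \frac{19319}{5756} = \frac{1194350229}{270618340} \approx 4.4134$)
$\frac{z}{k{\left(E \right)}} = \frac{1194350229}{270618340 \left(-236 + 115^{2}\right)} = \frac{1194350229}{270618340 \left(-236 + 13225\right)} = \frac{1194350229}{270618340 \cdot 12989} = \frac{1194350229}{270618340} \cdot \frac{1}{12989} = \frac{1194350229}{3515061618260}$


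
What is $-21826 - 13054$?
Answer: $-34880$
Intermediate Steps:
$-21826 - 13054 = -34880$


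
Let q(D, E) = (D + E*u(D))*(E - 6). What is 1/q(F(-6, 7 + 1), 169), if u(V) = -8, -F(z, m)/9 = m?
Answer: -1/232112 ≈ -4.3083e-6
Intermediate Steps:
F(z, m) = -9*m
q(D, E) = (-6 + E)*(D - 8*E) (q(D, E) = (D + E*(-8))*(E - 6) = (D - 8*E)*(-6 + E) = (-6 + E)*(D - 8*E))
1/q(F(-6, 7 + 1), 169) = 1/(-8*169² - (-54)*(7 + 1) + 48*169 - 9*(7 + 1)*169) = 1/(-8*28561 - (-54)*8 + 8112 - 9*8*169) = 1/(-228488 - 6*(-72) + 8112 - 72*169) = 1/(-228488 + 432 + 8112 - 12168) = 1/(-232112) = -1/232112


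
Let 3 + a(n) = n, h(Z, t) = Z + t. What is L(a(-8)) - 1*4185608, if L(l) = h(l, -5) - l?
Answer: -4185613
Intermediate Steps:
a(n) = -3 + n
L(l) = -5 (L(l) = (l - 5) - l = (-5 + l) - l = -5)
L(a(-8)) - 1*4185608 = -5 - 1*4185608 = -5 - 4185608 = -4185613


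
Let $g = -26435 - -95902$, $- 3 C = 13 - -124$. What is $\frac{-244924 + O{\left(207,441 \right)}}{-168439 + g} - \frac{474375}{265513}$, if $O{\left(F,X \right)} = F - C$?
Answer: $\frac{27020365841}{39417528954} \approx 0.68549$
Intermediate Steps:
$C = - \frac{137}{3}$ ($C = - \frac{13 - -124}{3} = - \frac{13 + 124}{3} = \left(- \frac{1}{3}\right) 137 = - \frac{137}{3} \approx -45.667$)
$g = 69467$ ($g = -26435 + 95902 = 69467$)
$O{\left(F,X \right)} = \frac{137}{3} + F$ ($O{\left(F,X \right)} = F - - \frac{137}{3} = F + \frac{137}{3} = \frac{137}{3} + F$)
$\frac{-244924 + O{\left(207,441 \right)}}{-168439 + g} - \frac{474375}{265513} = \frac{-244924 + \left(\frac{137}{3} + 207\right)}{-168439 + 69467} - \frac{474375}{265513} = \frac{-244924 + \frac{758}{3}}{-98972} - 474375 \cdot \frac{1}{265513} = \left(- \frac{734014}{3}\right) \left(- \frac{1}{98972}\right) - \frac{474375}{265513} = \frac{367007}{148458} - \frac{474375}{265513} = \frac{27020365841}{39417528954}$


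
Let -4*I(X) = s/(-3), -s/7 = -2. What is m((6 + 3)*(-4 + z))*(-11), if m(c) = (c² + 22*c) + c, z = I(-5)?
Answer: -2805/4 ≈ -701.25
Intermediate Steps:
s = 14 (s = -7*(-2) = 14)
I(X) = 7/6 (I(X) = -7/(2*(-3)) = -7*(-1)/(2*3) = -¼*(-14/3) = 7/6)
z = 7/6 ≈ 1.1667
m(c) = c² + 23*c
m((6 + 3)*(-4 + z))*(-11) = (((6 + 3)*(-4 + 7/6))*(23 + (6 + 3)*(-4 + 7/6)))*(-11) = ((9*(-17/6))*(23 + 9*(-17/6)))*(-11) = -51*(23 - 51/2)/2*(-11) = -51/2*(-5/2)*(-11) = (255/4)*(-11) = -2805/4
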